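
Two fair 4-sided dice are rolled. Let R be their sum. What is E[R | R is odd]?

5

P(R is odd) = 1/2.
Σ over the event: 3·1/8 + 5·1/4 + 7·1/8 = 5/2.
E[R | R is odd] = (5/2) / (1/2) = 5.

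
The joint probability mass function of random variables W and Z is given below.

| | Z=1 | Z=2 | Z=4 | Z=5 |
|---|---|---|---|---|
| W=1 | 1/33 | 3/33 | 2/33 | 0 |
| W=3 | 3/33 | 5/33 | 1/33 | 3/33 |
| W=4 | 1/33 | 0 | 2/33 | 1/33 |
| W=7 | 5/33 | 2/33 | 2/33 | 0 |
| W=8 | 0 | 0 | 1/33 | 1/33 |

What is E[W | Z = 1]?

49/10

P(Z = 1) = 10/33.
Σ W·P over the event = 1·(1/33) + 3·(3/33) + 4·(1/33) + 7·(5/33) = 49/33.
E[W | Z = 1] = (49/33) / (10/33) = 49/10.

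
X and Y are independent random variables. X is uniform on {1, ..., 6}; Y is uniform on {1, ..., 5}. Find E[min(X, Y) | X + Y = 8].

Outcomes with X + Y = 8: (3,5), (4,4), (5,3), (6,2), each with probability 1/30.
E[min(X, Y) | X + Y = 8] = (3 + 4 + 3 + 2) / 4 = 3.

3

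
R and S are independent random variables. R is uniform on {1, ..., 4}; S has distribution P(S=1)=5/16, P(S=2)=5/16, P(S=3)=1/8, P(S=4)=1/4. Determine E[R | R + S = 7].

P(R + S = 7) = 3/32.
Summing R·P(x,y) over outcomes with R + S = 7 gives 5/16.
E[R | R + S = 7] = (5/16) / (3/32) = 10/3.

10/3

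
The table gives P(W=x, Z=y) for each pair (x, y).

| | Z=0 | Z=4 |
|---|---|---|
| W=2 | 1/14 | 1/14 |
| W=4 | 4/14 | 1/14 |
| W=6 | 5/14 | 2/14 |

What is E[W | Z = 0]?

P(Z = 0) = 5/7.
Σ W·P over the event = 2·(1/14) + 4·(4/14) + 6·(5/14) = 24/7.
E[W | Z = 0] = (24/7) / (5/7) = 24/5.

24/5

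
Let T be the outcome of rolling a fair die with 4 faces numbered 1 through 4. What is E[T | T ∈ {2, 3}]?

P(T ∈ {2, 3}) = 1/2.
Σ over the event: 2·1/4 + 3·1/4 = 5/4.
E[T | T ∈ {2, 3}] = (5/4) / (1/2) = 5/2.

5/2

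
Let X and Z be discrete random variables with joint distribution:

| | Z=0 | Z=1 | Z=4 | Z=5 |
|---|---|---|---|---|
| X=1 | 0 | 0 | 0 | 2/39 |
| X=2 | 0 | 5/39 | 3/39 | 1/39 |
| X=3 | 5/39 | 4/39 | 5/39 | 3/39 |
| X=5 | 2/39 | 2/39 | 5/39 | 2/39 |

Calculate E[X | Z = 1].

P(Z = 1) = 11/39.
Σ X·P over the event = 2·(5/39) + 3·(4/39) + 5·(2/39) = 32/39.
E[X | Z = 1] = (32/39) / (11/39) = 32/11.

32/11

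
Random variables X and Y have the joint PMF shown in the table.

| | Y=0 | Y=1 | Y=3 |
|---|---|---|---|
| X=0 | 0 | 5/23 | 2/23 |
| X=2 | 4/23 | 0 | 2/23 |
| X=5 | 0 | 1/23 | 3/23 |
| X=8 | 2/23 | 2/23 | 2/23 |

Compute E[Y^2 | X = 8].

P(X = 8) = 6/23.
Σ Y^2·P over the event = 0·(2/23) + 1·(2/23) + 9·(2/23) = 20/23.
E[Y^2 | X = 8] = (20/23) / (6/23) = 10/3.

10/3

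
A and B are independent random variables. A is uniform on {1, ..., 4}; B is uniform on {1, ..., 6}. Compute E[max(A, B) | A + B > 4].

9/2

P(A + B > 4) = 3/4.
Summing max(A,B)·P(x,y) over outcomes with A + B > 4 gives 27/8.
E[max(A, B) | A + B > 4] = (27/8) / (3/4) = 9/2.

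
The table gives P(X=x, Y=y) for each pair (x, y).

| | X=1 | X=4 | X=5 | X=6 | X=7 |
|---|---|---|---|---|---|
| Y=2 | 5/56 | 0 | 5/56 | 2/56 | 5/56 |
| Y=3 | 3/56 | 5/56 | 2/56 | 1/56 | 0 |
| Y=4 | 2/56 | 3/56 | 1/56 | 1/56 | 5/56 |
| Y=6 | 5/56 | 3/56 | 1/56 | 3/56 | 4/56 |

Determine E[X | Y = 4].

5

P(Y = 4) = 3/14.
Σ X·P over the event = 1·(2/56) + 4·(3/56) + 5·(1/56) + 6·(1/56) + 7·(5/56) = 15/14.
E[X | Y = 4] = (15/14) / (3/14) = 5.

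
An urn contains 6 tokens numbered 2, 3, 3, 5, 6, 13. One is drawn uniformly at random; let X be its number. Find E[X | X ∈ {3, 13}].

P(X ∈ {3, 13}) = 1/2.
Σ over the event: 3·1/3 + 13·1/6 = 19/6.
E[X | X ∈ {3, 13}] = (19/6) / (1/2) = 19/3.

19/3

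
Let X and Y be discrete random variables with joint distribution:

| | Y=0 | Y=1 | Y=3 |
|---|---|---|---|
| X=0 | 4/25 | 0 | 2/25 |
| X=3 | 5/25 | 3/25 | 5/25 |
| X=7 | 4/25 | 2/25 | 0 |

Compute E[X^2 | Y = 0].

P(Y = 0) = 13/25.
Σ X^2·P over the event = 0·(4/25) + 9·(5/25) + 49·(4/25) = 241/25.
E[X^2 | Y = 0] = (241/25) / (13/25) = 241/13.

241/13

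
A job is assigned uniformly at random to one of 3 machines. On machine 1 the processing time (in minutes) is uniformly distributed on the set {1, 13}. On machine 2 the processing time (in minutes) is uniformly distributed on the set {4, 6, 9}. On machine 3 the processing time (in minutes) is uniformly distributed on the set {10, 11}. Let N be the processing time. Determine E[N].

143/18

E[N | machine 1] = (1+13)/2 = 7.
E[N | machine 2] = (4+6+9)/3 = 19/3.
E[N | machine 3] = (10+11)/2 = 21/2.
By the law of total expectation,
E[N] = (1/3)·(7) + (1/3)·(19/3) + (1/3)·(21/2) = 143/18.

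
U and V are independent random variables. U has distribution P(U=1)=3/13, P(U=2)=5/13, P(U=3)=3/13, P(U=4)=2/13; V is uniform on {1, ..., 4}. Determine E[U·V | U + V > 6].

P(U + V > 6) = 7/52.
Summing UV·P(x,y) over outcomes with U + V > 6 gives 23/13.
E[U·V | U + V > 6] = (23/13) / (7/52) = 92/7.

92/7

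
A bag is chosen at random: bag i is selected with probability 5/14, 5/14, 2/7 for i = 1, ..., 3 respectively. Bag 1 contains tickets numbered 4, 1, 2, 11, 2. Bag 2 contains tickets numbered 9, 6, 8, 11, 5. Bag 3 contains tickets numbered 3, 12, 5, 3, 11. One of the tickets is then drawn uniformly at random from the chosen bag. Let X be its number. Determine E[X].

431/70

E[X | bag 1] = (4+1+2+11+2)/5 = 4.
E[X | bag 2] = (9+6+8+11+5)/5 = 39/5.
E[X | bag 3] = (3+12+5+3+11)/5 = 34/5.
By the law of total expectation,
E[X] = (5/14)·(4) + (5/14)·(39/5) + (2/7)·(34/5) = 431/70.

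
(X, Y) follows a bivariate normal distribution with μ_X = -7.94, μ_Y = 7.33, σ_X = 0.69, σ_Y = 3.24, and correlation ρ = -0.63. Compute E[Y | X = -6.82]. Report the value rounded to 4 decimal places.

E[Y | X=x] = μ_Y + ρ(σ_Y/σ_X)(x − μ_X) for jointly normal variables.
E[Y | X=-6.82] = 7.33 + (-0.63)·(3.24/0.69)·(-6.82 − (-7.94)) = 7.33 + (-2.9583)·(1.12) = 4.0167.

4.0167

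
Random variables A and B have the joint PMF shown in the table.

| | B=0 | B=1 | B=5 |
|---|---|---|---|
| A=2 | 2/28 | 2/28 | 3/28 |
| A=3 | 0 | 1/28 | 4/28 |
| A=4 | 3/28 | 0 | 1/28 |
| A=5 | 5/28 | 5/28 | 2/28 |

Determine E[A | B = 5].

16/5

P(B = 5) = 5/14.
Summing A·P(A=x,B=y) over the conditioning event gives 8/7.
E[A | B = 5] = (8/7) / (5/14) = 16/5.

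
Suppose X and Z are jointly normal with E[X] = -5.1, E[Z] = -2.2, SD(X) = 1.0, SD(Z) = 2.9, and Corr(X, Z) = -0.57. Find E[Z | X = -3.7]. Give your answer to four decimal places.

-4.5142

For a bivariate normal, E[Z | X=x] = μ_Z + ρ·(σ_Z/σ_X)·(x − μ_X).
E[Z | X=-3.7] = -2.2 + (-0.57)·(2.9/1.0)·(-3.7 − (-5.1)) = -2.2 + (-1.653)·(1.4) = -4.5142.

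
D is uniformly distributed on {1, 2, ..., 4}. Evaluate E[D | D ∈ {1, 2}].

3/2

P(D ∈ {1, 2}) = 1/2.
Σ over the event: 1·1/4 + 2·1/4 = 3/4.
E[D | D ∈ {1, 2}] = (3/4) / (1/2) = 3/2.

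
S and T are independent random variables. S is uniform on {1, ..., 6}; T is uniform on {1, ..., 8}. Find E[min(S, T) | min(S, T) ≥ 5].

Outcomes with min(S, T) ≥ 5: (5,5), (5,6), (5,7), (5,8), (6,5), (6,6), (6,7), (6,8), each with probability 1/48.
E[min(S, T) | min(S, T) ≥ 5] = (5 + 5 + 5 + 5 + 5 + 6 + 6 + 6) / 8 = 43/8.

43/8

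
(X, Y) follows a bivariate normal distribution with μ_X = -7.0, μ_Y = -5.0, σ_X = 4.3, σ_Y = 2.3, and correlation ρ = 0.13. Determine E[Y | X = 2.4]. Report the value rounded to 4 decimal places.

-4.3464

E[Y | X=x] = μ_Y + ρ(σ_Y/σ_X)(x − μ_X) for jointly normal variables.
E[Y | X=2.4] = -5.0 + (0.13)·(2.3/4.3)·(2.4 − (-7.0)) = -5.0 + (0.069535)·(9.4) = -4.3464.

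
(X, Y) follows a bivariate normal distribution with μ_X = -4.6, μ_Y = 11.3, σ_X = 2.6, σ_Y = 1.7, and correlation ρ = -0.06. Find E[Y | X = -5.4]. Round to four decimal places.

11.3314

E[Y | X=x] = μ_Y + ρ(σ_Y/σ_X)(x − μ_X) for jointly normal variables.
E[Y | X=-5.4] = 11.3 + (-0.06)·(1.7/2.6)·(-5.4 − (-4.6)) = 11.3 + (-0.039231)·(-0.8) = 11.3314.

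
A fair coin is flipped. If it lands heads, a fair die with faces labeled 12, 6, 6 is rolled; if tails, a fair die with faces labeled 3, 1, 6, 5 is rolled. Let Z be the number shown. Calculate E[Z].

47/8

E[Z | heads] = (12+6+6)/3 = 8.
E[Z | tails] = (3+1+6+5)/4 = 15/4.
By the law of total expectation,
E[Z] = (1/2)·(8) + (1/2)·(15/4) = 47/8.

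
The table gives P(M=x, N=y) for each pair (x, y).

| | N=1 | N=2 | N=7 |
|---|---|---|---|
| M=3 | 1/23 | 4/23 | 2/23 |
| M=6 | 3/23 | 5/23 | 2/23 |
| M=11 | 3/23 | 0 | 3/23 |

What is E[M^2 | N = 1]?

P(N = 1) = 7/23.
Σ M^2·P over the event = 9·(1/23) + 36·(3/23) + 121·(3/23) = 480/23.
E[M^2 | N = 1] = (480/23) / (7/23) = 480/7.

480/7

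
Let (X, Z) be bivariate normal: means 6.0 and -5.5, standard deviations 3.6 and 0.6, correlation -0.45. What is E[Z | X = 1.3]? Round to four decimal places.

-5.1475

For a bivariate normal, E[Z | X=x] = μ_Z + ρ·(σ_Z/σ_X)·(x − μ_X).
E[Z | X=1.3] = -5.5 + (-0.45)·(0.6/3.6)·(1.3 − (6.0)) = -5.5 + (-0.075)·(-4.7) = -5.1475.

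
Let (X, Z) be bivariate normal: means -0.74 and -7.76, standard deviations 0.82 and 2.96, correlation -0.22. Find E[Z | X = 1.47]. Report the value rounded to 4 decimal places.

E[Z | X=x] = μ_Z + ρ(σ_Z/σ_X)(x − μ_X) for jointly normal variables.
E[Z | X=1.47] = -7.76 + (-0.22)·(2.96/0.82)·(1.47 − (-0.74)) = -7.76 + (-0.79415)·(2.21) = -9.5151.

-9.5151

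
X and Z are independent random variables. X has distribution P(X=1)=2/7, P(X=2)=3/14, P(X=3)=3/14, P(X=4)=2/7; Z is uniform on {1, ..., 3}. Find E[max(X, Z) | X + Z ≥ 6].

P(X + Z ≥ 6) = 11/42.
Summing max(X,Z)·P(x,y) over outcomes with X + Z ≥ 6 gives 41/42.
E[max(X, Z) | X + Z ≥ 6] = (41/42) / (11/42) = 41/11.

41/11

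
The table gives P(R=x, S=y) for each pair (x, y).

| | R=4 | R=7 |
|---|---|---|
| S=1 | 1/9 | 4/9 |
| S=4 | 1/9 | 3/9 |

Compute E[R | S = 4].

25/4

P(S = 4) = 4/9.
Σ R·P over the event = 4·(1/9) + 7·(3/9) = 25/9.
E[R | S = 4] = (25/9) / (4/9) = 25/4.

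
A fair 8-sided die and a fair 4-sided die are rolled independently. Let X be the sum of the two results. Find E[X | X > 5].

92/11

P(X > 5) = 11/16.
Σ over the event: 6·1/8 + 7·1/8 + 8·1/8 + 9·1/8 + 10·3/32 + 11·1/16 + 12·1/32 = 23/4.
E[X | X > 5] = (23/4) / (11/16) = 92/11.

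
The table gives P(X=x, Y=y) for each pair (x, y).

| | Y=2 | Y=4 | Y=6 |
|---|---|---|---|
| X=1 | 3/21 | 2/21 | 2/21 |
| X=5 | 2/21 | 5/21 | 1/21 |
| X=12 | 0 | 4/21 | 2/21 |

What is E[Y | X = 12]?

P(X = 12) = 2/7.
Σ Y·P over the event = 4·(4/21) + 6·(2/21) = 4/3.
E[Y | X = 12] = (4/3) / (2/7) = 14/3.

14/3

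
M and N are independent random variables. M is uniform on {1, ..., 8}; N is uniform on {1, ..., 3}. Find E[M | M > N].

P(M > N) = 3/4.
Summing M·P(x,y) over outcomes with M > N gives 49/12.
E[M | M > N] = (49/12) / (3/4) = 49/9.

49/9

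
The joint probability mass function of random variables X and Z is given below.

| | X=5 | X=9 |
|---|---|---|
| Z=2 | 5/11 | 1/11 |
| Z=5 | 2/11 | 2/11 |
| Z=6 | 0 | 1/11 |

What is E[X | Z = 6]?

9

P(Z = 6) = 1/11.
Σ X·P over the event = 9·(1/11) = 9/11.
E[X | Z = 6] = (9/11) / (1/11) = 9.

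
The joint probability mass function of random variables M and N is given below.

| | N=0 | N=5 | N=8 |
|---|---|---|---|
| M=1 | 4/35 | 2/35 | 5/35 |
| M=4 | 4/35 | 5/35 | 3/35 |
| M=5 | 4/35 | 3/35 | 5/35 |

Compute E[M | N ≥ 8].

42/13

P(N ≥ 8) = 13/35.
Σ M·P over the event = 1·(5/35) + 4·(3/35) + 5·(5/35) = 6/5.
E[M | N ≥ 8] = (6/5) / (13/35) = 42/13.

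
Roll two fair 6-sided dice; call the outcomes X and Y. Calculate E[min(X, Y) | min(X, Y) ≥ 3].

31/8

P(min(X, Y) ≥ 3) = 4/9.
Summing min(X,Y)·P(x,y) over outcomes with min(X, Y) ≥ 3 gives 31/18.
E[min(X, Y) | min(X, Y) ≥ 3] = (31/18) / (4/9) = 31/8.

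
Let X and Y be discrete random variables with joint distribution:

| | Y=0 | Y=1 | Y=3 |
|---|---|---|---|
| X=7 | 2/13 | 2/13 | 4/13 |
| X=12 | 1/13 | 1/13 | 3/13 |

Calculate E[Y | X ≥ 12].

2

P(X ≥ 12) = 5/13.
Summing Y·P(X=x,Y=y) over the conditioning event gives 10/13.
E[Y | X ≥ 12] = (10/13) / (5/13) = 2.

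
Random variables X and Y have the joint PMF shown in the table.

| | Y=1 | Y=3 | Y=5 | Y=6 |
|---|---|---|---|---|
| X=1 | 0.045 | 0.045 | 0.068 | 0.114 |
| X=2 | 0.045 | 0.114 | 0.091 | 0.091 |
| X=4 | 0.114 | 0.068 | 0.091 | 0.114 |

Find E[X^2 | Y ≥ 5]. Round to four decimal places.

7.3638

P(Y ≥ 5) = 0.569.
Summing X^2·P(X=x,Y=y) over the conditioning event gives 4.190.
E[X^2 | Y ≥ 5] = (4.190) / (0.569) = 7.3638.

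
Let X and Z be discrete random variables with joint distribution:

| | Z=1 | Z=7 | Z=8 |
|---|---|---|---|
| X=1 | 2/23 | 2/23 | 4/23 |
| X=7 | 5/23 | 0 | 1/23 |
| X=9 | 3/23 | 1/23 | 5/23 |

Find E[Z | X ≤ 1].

6

P(X ≤ 1) = 8/23.
Summing Z·P(X=x,Z=y) over the conditioning event gives 48/23.
E[Z | X ≤ 1] = (48/23) / (8/23) = 6.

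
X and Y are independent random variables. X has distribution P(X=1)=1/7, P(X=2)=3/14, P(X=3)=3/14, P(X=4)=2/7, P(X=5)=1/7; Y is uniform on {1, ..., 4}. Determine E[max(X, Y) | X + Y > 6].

P(X + Y > 6) = 17/56.
Summing max(X,Y)·P(x,y) over outcomes with X + Y > 6 gives 37/28.
E[max(X, Y) | X + Y > 6] = (37/28) / (17/56) = 74/17.

74/17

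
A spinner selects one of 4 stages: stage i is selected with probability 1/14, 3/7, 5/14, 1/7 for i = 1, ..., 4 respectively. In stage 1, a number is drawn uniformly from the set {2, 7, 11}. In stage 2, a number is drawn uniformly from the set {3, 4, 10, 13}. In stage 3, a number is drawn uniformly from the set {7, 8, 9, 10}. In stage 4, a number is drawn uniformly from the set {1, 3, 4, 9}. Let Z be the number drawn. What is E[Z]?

E[Z | stage 1] = (2+7+11)/3 = 20/3.
E[Z | stage 2] = (3+4+10+13)/4 = 15/2.
E[Z | stage 3] = (7+8+9+10)/4 = 17/2.
E[Z | stage 4] = (1+3+4+9)/4 = 17/4.
E[Z] = (1/14)·(20/3) + (3/7)·(15/2) + (5/14)·(17/2) + (1/7)·(17/4) = 22/3.

22/3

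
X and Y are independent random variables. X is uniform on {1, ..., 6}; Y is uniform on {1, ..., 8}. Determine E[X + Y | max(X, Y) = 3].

P(max(X, Y) = 3) = 5/48.
Summing (X+Y)·P(x,y) over outcomes with max(X, Y) = 3 gives 1/2.
E[X + Y | max(X, Y) = 3] = (1/2) / (5/48) = 24/5.

24/5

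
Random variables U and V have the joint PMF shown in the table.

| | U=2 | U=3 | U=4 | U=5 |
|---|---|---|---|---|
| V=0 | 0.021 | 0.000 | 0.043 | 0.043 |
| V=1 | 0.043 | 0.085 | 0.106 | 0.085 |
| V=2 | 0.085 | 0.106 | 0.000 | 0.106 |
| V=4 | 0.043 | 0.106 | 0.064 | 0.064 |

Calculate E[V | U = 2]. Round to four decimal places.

P(U = 2) = 0.192.
Σ V·P over the event = 0·(0.021) + 1·(0.043) + 2·(0.085) + 4·(0.043) = 0.385.
E[V | U = 2] = (0.385) / (0.192) = 2.0052.

2.0052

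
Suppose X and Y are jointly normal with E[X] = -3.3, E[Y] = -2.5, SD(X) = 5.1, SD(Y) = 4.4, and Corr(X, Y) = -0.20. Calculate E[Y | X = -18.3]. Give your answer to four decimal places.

For a bivariate normal, E[Y | X=x] = μ_Y + ρ·(σ_Y/σ_X)·(x − μ_X).
E[Y | X=-18.3] = -2.5 + (-0.20)·(4.4/5.1)·(-18.3 − (-3.3)) = -2.5 + (-0.172549)·(-15) = 0.0882.

0.0882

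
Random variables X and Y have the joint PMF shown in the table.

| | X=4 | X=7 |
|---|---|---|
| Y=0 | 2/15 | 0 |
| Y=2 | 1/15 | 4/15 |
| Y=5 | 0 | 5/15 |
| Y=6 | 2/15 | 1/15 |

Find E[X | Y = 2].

32/5

P(Y = 2) = 1/3.
Summing X·P(X=x,Y=y) over the conditioning event gives 32/15.
E[X | Y = 2] = (32/15) / (1/3) = 32/5.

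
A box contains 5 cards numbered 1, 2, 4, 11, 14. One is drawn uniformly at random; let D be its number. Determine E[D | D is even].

20/3

P(D is even) = 3/5.
Σ over the event: 2·1/5 + 4·1/5 + 14·1/5 = 4.
E[D | D is even] = (4) / (3/5) = 20/3.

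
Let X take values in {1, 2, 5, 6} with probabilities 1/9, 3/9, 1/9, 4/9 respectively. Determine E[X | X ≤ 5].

12/5

P(X ≤ 5) = 5/9.
Σ over the event: 1·1/9 + 2·1/3 + 5·1/9 = 4/3.
E[X | X ≤ 5] = (4/3) / (5/9) = 12/5.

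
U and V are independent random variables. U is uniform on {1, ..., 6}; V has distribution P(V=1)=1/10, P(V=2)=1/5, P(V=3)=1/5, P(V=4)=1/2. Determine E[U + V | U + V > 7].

185/21

P(U + V > 7) = 7/20.
Summing (U+V)·P(x,y) over outcomes with U + V > 7 gives 37/12.
E[U + V | U + V > 7] = (37/12) / (7/20) = 185/21.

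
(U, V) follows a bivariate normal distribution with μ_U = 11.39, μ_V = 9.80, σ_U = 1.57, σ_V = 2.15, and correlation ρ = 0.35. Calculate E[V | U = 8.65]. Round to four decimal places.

E[V | U=x] = μ_V + ρ(σ_V/σ_U)(x − μ_U) for jointly normal variables.
E[V | U=8.65] = 9.80 + (0.35)·(2.15/1.57)·(8.65 − (11.39)) = 9.80 + (0.4793)·(-2.74) = 8.4867.

8.4867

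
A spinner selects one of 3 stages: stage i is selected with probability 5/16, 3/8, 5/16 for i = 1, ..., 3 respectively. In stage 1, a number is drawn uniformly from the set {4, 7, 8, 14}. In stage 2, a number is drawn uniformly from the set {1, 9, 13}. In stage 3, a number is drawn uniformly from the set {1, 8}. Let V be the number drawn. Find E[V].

E[V | stage 1] = (4+7+8+14)/4 = 33/4.
E[V | stage 2] = (1+9+13)/3 = 23/3.
E[V | stage 3] = (1+8)/2 = 9/2.
By the law of total expectation,
E[V] = (5/16)·(33/4) + (3/8)·(23/3) + (5/16)·(9/2) = 439/64.

439/64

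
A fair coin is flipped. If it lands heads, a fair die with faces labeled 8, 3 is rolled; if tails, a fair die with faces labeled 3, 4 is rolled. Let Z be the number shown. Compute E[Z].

E[Z | heads] = (8+3)/2 = 11/2.
E[Z | tails] = (3+4)/2 = 7/2.
E[Z] = (1/2)·(11/2) + (1/2)·(7/2) = 9/2.

9/2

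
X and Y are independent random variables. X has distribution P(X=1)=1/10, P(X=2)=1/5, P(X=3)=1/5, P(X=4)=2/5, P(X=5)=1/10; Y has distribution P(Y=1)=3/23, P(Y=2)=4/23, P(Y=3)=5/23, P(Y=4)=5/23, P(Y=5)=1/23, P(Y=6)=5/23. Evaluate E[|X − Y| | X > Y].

9/5

P(X > Y) = 17/46.
Summing |X−Y|·P(x,y) over outcomes with X > Y gives 153/230.
E[|X − Y| | X > Y] = (153/230) / (17/46) = 9/5.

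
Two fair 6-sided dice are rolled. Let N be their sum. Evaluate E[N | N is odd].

P(N is odd) = 1/2.
Σ over the event: 3·1/18 + 5·1/9 + 7·1/6 + 9·1/9 + 11·1/18 = 7/2.
E[N | N is odd] = (7/2) / (1/2) = 7.

7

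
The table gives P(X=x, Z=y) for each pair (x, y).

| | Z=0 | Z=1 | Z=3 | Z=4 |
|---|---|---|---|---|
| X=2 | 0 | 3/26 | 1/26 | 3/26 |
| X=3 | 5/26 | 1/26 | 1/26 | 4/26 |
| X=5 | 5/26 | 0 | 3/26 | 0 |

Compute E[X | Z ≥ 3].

P(Z ≥ 3) = 6/13.
Σ X·P over the event = 2·(1/26) + 2·(3/26) + 3·(1/26) + 3·(4/26) + 5·(3/26) = 19/13.
E[X | Z ≥ 3] = (19/13) / (6/13) = 19/6.

19/6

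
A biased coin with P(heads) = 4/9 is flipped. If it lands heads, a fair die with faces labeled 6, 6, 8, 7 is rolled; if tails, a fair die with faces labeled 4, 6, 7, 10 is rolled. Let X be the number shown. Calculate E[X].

E[X | heads] = (6+6+8+7)/4 = 27/4.
E[X | tails] = (4+6+7+10)/4 = 27/4.
E[X] = (4/9)·(27/4) + (5/9)·(27/4) = 27/4.

27/4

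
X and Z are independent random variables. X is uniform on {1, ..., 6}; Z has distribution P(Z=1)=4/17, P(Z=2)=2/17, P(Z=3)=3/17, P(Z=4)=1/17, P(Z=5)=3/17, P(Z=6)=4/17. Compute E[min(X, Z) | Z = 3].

P(Z = 3) = 3/17.
Summing min(X,Z)·P(x,y) over outcomes with Z = 3 gives 15/34.
E[min(X, Z) | Z = 3] = (15/34) / (3/17) = 5/2.

5/2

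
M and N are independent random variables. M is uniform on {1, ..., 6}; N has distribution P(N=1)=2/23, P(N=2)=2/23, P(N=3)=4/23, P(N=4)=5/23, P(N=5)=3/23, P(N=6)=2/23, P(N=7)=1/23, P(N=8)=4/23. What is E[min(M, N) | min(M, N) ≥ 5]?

P(min(M, N) ≥ 5) = 10/69.
Summing min(M,N)·P(x,y) over outcomes with min(M, N) ≥ 5 gives 107/138.
E[min(M, N) | min(M, N) ≥ 5] = (107/138) / (10/69) = 107/20.

107/20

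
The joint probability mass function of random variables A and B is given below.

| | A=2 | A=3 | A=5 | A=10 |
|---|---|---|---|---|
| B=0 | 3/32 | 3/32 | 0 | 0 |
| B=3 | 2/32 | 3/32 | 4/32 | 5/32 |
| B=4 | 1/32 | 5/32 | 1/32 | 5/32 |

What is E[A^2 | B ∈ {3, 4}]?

93/2

P(B ∈ {3, 4}) = 13/16.
Summing A^2·P(A=x,B=y) over the conditioning event gives 1209/32.
E[A^2 | B ∈ {3, 4}] = (1209/32) / (13/16) = 93/2.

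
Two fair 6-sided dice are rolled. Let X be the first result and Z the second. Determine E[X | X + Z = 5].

5/2

Outcomes with X + Z = 5: (1,4), (2,3), (3,2), (4,1), each with probability 1/36.
E[X | X + Z = 5] = (1 + 2 + 3 + 4) / 4 = 5/2.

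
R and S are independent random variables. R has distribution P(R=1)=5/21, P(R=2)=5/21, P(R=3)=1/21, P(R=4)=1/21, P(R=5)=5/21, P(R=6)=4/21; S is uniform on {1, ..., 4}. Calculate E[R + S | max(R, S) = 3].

60/13

P(max(R, S) = 3) = 13/84.
Summing (R+S)·P(x,y) over outcomes with max(R, S) = 3 gives 5/7.
E[R + S | max(R, S) = 3] = (5/7) / (13/84) = 60/13.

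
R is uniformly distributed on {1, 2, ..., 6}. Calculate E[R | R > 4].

Given R > 4, R is equally likely to be any of {5, 6}.
E[R | R > 4] = (5 + 6) / 2 = 11/2.

11/2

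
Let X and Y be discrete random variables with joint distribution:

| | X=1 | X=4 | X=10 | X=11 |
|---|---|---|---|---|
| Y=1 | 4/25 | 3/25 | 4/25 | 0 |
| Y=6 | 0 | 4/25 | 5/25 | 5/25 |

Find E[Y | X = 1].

1

P(X = 1) = 4/25.
Summing Y·P(X=x,Y=y) over the conditioning event gives 4/25.
E[Y | X = 1] = (4/25) / (4/25) = 1.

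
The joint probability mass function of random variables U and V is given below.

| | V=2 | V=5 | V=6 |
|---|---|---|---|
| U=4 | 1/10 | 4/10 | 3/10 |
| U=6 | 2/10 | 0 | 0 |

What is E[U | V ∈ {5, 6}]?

P(V ∈ {5, 6}) = 7/10.
Σ U·P over the event = 4·(4/10) + 4·(3/10) = 14/5.
E[U | V ∈ {5, 6}] = (14/5) / (7/10) = 4.

4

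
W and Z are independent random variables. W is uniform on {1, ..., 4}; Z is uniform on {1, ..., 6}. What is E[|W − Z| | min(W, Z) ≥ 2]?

23/15

P(min(W, Z) ≥ 2) = 5/8.
Summing |W−Z|·P(x,y) over outcomes with min(W, Z) ≥ 2 gives 23/24.
E[|W − Z| | min(W, Z) ≥ 2] = (23/24) / (5/8) = 23/15.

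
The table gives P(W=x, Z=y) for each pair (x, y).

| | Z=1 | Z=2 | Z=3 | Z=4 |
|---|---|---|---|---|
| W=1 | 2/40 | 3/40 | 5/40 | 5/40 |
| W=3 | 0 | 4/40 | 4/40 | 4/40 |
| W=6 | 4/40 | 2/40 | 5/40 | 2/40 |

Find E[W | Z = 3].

47/14

P(Z = 3) = 7/20.
Σ W·P over the event = 1·(5/40) + 3·(4/40) + 6·(5/40) = 47/40.
E[W | Z = 3] = (47/40) / (7/20) = 47/14.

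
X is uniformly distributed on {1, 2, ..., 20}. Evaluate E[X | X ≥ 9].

Given X ≥ 9, X is equally likely to be any of {9, 10, 11, 12, 13, 14, 15, 16, 17, 18, 19, 20}.
E[X | X ≥ 9] = (9 + 10 + 11 + 12 + 13 + 14 + 15 + 16 + 17 + 18 + 19 + 20) / 12 = 29/2.

29/2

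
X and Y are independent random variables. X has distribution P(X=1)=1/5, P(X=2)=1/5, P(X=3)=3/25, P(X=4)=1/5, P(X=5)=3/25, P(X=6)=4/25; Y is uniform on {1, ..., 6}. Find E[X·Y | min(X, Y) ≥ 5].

429/14

P(min(X, Y) ≥ 5) = 7/75.
Summing XY·P(x,y) over outcomes with min(X, Y) ≥ 5 gives 143/50.
E[X·Y | min(X, Y) ≥ 5] = (143/50) / (7/75) = 429/14.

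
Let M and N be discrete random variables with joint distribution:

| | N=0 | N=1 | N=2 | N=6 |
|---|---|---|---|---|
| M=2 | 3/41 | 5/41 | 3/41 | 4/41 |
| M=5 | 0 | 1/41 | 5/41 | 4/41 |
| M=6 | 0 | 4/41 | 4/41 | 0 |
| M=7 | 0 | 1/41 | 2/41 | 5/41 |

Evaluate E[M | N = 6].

P(N = 6) = 13/41.
Σ M·P over the event = 2·(4/41) + 5·(4/41) + 7·(5/41) = 63/41.
E[M | N = 6] = (63/41) / (13/41) = 63/13.

63/13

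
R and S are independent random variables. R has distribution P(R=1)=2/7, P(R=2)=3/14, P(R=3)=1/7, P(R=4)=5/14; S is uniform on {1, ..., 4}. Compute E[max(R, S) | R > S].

39/11

P(R > S) = 11/28.
Summing max(R,S)·P(x,y) over outcomes with R > S gives 39/28.
E[max(R, S) | R > S] = (39/28) / (11/28) = 39/11.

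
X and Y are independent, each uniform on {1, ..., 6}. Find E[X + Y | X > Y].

P(X > Y) = 5/12.
Summing (X+Y)·P(x,y) over outcomes with X > Y gives 35/12.
E[X + Y | X > Y] = (35/12) / (5/12) = 7.

7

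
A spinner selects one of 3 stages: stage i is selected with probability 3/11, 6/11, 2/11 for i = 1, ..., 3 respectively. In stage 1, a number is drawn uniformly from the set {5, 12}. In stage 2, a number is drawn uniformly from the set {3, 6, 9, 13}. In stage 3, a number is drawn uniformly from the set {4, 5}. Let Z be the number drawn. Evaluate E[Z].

81/11

E[Z | stage 1] = (5+12)/2 = 17/2.
E[Z | stage 2] = (3+6+9+13)/4 = 31/4.
E[Z | stage 3] = (4+5)/2 = 9/2.
E[Z] = (3/11)·(17/2) + (6/11)·(31/4) + (2/11)·(9/2) = 81/11.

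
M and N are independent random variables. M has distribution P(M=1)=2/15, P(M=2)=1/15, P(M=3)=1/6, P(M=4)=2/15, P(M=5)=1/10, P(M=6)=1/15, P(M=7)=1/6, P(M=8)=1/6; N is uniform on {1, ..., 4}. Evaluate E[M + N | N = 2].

P(N = 2) = 1/4.
Summing (M+N)·P(x,y) over outcomes with N = 2 gives 67/40.
E[M + N | N = 2] = (67/40) / (1/4) = 67/10.

67/10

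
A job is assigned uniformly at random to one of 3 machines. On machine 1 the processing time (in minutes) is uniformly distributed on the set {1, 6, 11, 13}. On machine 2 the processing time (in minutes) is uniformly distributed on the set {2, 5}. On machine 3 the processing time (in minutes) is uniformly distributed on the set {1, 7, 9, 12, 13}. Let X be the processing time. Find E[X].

E[X | machine 1] = (1+6+11+13)/4 = 31/4.
E[X | machine 2] = (2+5)/2 = 7/2.
E[X | machine 3] = (1+7+9+12+13)/5 = 42/5.
By the law of total expectation,
E[X] = (1/3)·(31/4) + (1/3)·(7/2) + (1/3)·(42/5) = 131/20.

131/20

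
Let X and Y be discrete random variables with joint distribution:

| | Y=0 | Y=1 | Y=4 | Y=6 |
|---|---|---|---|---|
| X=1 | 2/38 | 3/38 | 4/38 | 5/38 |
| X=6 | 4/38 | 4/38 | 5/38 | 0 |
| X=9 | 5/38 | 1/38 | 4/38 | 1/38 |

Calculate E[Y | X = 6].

P(X = 6) = 13/38.
Σ Y·P over the event = 0·(4/38) + 1·(4/38) + 4·(5/38) = 12/19.
E[Y | X = 6] = (12/19) / (13/38) = 24/13.

24/13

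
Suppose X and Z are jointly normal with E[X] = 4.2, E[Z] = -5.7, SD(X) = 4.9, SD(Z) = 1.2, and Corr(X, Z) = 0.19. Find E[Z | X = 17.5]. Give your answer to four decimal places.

-5.0811

For a bivariate normal, E[Z | X=x] = μ_Z + ρ·(σ_Z/σ_X)·(x − μ_X).
E[Z | X=17.5] = -5.7 + (0.19)·(1.2/4.9)·(17.5 − (4.2)) = -5.7 + (0.046531)·(13.3) = -5.0811.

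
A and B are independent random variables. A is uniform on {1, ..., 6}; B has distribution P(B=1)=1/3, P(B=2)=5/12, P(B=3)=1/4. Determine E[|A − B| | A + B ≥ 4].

133/59

P(A + B ≥ 4) = 59/72.
Summing |A−B|·P(x,y) over outcomes with A + B ≥ 4 gives 133/72.
E[|A − B| | A + B ≥ 4] = (133/72) / (59/72) = 133/59.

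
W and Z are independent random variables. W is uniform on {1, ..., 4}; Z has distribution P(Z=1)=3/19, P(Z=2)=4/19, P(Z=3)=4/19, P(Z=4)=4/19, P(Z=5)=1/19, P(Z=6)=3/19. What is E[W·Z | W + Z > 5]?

49/4

P(W + Z > 5) = 10/19.
Summing WZ·P(x,y) over outcomes with W + Z > 5 gives 245/38.
E[W·Z | W + Z > 5] = (245/38) / (10/19) = 49/4.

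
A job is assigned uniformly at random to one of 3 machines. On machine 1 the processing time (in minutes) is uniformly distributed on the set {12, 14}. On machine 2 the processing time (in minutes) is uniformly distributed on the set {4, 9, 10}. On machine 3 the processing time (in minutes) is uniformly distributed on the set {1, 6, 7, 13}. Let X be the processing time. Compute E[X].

E[X | machine 1] = (12+14)/2 = 13.
E[X | machine 2] = (4+9+10)/3 = 23/3.
E[X | machine 3] = (1+6+7+13)/4 = 27/4.
E[X] = (1/3)·(13) + (1/3)·(23/3) + (1/3)·(27/4) = 329/36.

329/36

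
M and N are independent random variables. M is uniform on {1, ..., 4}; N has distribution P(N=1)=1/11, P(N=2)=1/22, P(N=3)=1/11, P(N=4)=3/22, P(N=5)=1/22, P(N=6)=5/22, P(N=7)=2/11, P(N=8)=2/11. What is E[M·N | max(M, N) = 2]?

P(max(M, N) = 2) = 1/22.
Summing MN·P(x,y) over outcomes with max(M, N) = 2 gives 5/44.
E[M·N | max(M, N) = 2] = (5/44) / (1/22) = 5/2.

5/2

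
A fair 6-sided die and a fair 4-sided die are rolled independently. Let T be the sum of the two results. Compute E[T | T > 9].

10

P(T > 9) = 1/24.
Σ over the event: 10·1/24 = 5/12.
E[T | T > 9] = (5/12) / (1/24) = 10.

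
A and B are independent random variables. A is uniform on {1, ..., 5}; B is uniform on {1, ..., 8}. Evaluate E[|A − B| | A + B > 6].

74/25

P(A + B > 6) = 5/8.
Summing |A−B|·P(x,y) over outcomes with A + B > 6 gives 37/20.
E[|A − B| | A + B > 6] = (37/20) / (5/8) = 74/25.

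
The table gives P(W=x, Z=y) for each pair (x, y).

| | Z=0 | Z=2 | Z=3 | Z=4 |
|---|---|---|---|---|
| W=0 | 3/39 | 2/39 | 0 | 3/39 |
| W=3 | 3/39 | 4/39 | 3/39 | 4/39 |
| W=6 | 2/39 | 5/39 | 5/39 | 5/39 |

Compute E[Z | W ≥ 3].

78/31

P(W ≥ 3) = 31/39.
Summing Z·P(W=x,Z=y) over the conditioning event gives 2.
E[Z | W ≥ 3] = (2) / (31/39) = 78/31.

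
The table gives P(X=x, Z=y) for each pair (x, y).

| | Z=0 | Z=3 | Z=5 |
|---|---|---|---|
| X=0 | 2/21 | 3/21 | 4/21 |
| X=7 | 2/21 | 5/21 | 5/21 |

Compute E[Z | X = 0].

29/9

P(X = 0) = 3/7.
Σ Z·P over the event = 0·(2/21) + 3·(3/21) + 5·(4/21) = 29/21.
E[Z | X = 0] = (29/21) / (3/7) = 29/9.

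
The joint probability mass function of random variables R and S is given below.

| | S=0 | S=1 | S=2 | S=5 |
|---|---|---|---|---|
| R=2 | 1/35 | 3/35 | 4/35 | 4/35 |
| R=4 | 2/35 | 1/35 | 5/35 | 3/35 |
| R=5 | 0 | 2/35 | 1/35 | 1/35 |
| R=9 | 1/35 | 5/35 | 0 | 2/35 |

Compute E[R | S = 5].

P(S = 5) = 2/7.
Σ R·P over the event = 2·(4/35) + 4·(3/35) + 5·(1/35) + 9·(2/35) = 43/35.
E[R | S = 5] = (43/35) / (2/7) = 43/10.

43/10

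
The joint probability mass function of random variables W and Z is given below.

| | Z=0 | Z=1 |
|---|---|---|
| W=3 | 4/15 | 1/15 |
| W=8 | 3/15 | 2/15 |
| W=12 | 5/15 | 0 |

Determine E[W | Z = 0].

8

P(Z = 0) = 4/5.
Σ W·P over the event = 3·(4/15) + 8·(3/15) + 12·(5/15) = 32/5.
E[W | Z = 0] = (32/5) / (4/5) = 8.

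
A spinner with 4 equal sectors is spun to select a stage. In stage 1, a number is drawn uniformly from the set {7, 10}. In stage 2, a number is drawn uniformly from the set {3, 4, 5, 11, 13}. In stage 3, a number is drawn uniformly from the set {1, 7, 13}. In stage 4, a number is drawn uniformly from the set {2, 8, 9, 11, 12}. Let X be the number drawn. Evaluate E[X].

E[X | stage 1] = (7+10)/2 = 17/2.
E[X | stage 2] = (3+4+5+11+13)/5 = 36/5.
E[X | stage 3] = (1+7+13)/3 = 7.
E[X | stage 4] = (2+8+9+11+12)/5 = 42/5.
E[X] = (1/4)·(17/2) + (1/4)·(36/5) + (1/4)·(7) + (1/4)·(42/5) = 311/40.

311/40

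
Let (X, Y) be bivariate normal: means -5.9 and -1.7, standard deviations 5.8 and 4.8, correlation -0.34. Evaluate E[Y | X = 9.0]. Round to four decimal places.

The regression of Y on X has slope ρ·σ_Y/σ_X and passes through (μ_X, μ_Y).
E[Y | X=9.0] = -1.7 + (-0.34)·(4.8/5.8)·(9.0 − (-5.9)) = -1.7 + (-0.28138)·(14.9) = -5.8926.

-5.8926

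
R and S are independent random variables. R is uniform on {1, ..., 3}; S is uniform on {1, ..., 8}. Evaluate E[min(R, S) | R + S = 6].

2

Outcomes with R + S = 6: (1,5), (2,4), (3,3), each with probability 1/24.
E[min(R, S) | R + S = 6] = (1 + 2 + 3) / 3 = 2.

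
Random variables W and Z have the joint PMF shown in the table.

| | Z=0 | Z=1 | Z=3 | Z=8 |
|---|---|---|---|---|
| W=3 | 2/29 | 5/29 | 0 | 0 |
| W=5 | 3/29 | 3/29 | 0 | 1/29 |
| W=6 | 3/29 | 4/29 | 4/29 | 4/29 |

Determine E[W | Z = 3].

P(Z = 3) = 4/29.
Summing W·P(W=x,Z=y) over the conditioning event gives 24/29.
E[W | Z = 3] = (24/29) / (4/29) = 6.

6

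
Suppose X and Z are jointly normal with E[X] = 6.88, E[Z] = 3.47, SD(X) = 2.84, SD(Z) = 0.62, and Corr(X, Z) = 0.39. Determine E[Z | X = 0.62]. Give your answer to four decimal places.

For a bivariate normal, E[Z | X=x] = μ_Z + ρ·(σ_Z/σ_X)·(x − μ_X).
E[Z | X=0.62] = 3.47 + (0.39)·(0.62/2.84)·(0.62 − (6.88)) = 3.47 + (0.085141)·(-6.26) = 2.9370.

2.9370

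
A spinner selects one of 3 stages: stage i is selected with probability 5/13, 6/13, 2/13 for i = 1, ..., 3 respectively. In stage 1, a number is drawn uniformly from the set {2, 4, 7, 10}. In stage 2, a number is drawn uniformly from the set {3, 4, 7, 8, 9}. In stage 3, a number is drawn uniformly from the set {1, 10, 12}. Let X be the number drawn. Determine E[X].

4877/780

E[X | stage 1] = (2+4+7+10)/4 = 23/4.
E[X | stage 2] = (3+4+7+8+9)/5 = 31/5.
E[X | stage 3] = (1+10+12)/3 = 23/3.
By the law of total expectation,
E[X] = (5/13)·(23/4) + (6/13)·(31/5) + (2/13)·(23/3) = 4877/780.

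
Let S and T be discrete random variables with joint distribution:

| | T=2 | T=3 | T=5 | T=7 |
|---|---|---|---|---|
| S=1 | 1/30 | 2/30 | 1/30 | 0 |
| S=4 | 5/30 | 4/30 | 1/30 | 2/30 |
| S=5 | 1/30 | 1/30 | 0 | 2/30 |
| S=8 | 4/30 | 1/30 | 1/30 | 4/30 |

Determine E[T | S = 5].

19/4

P(S = 5) = 2/15.
Summing T·P(S=x,T=y) over the conditioning event gives 19/30.
E[T | S = 5] = (19/30) / (2/15) = 19/4.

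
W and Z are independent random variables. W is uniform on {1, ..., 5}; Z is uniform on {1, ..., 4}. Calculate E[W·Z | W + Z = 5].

Outcomes with W + Z = 5: (1,4), (2,3), (3,2), (4,1), each with probability 1/20.
E[W·Z | W + Z = 5] = (4 + 6 + 6 + 4) / 4 = 5.

5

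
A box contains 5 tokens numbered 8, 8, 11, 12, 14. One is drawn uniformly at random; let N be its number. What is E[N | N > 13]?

P(N > 13) = 1/5.
Σ over the event: 14·1/5 = 14/5.
E[N | N > 13] = (14/5) / (1/5) = 14.

14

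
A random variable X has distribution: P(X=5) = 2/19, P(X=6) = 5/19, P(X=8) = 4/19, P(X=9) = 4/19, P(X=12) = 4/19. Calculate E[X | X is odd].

23/3

P(X is odd) = 6/19.
Σ over the event: 5·2/19 + 9·4/19 = 46/19.
E[X | X is odd] = (46/19) / (6/19) = 23/3.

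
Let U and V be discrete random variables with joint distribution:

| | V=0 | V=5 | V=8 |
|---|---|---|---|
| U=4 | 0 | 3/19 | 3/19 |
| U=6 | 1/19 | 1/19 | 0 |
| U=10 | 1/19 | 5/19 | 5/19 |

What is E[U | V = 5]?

P(V = 5) = 9/19.
Σ U·P over the event = 4·(3/19) + 6·(1/19) + 10·(5/19) = 68/19.
E[U | V = 5] = (68/19) / (9/19) = 68/9.

68/9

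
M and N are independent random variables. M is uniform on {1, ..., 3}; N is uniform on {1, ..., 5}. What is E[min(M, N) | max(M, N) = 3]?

Outcomes with max(M, N) = 3: (1,3), (2,3), (3,1), (3,2), (3,3), each with probability 1/15.
E[min(M, N) | max(M, N) = 3] = (1 + 2 + 1 + 2 + 3) / 5 = 9/5.

9/5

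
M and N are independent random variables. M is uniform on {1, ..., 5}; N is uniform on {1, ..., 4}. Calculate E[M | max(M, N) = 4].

Outcomes with max(M, N) = 4: (1,4), (2,4), (3,4), (4,1), (4,2), (4,3), (4,4), each with probability 1/20.
E[M | max(M, N) = 4] = (1 + 2 + 3 + 4 + 4 + 4 + 4) / 7 = 22/7.

22/7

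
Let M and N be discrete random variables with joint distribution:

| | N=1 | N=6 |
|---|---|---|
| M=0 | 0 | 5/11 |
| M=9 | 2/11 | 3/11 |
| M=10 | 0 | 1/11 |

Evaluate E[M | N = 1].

P(N = 1) = 2/11.
Summing M·P(M=x,N=y) over the conditioning event gives 18/11.
E[M | N = 1] = (18/11) / (2/11) = 9.

9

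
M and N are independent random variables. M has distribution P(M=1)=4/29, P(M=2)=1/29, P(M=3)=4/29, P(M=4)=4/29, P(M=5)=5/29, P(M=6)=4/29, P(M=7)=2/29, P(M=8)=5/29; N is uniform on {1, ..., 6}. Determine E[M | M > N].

6

P(M > N) = 103/174.
Summing M·P(x,y) over outcomes with M > N gives 103/29.
E[M | M > N] = (103/29) / (103/174) = 6.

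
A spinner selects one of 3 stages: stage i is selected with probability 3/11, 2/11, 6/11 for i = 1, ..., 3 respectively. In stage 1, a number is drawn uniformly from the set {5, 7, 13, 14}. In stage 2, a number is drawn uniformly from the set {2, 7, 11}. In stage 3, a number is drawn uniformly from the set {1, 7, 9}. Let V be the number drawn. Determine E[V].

919/132

E[V | stage 1] = (5+7+13+14)/4 = 39/4.
E[V | stage 2] = (2+7+11)/3 = 20/3.
E[V | stage 3] = (1+7+9)/3 = 17/3.
E[V] = (3/11)·(39/4) + (2/11)·(20/3) + (6/11)·(17/3) = 919/132.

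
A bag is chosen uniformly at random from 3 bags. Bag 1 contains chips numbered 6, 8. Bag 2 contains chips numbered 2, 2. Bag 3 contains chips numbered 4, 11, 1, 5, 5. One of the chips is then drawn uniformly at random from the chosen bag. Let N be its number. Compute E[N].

71/15

E[N | bag 1] = (6+8)/2 = 7.
E[N | bag 2] = (2+2)/2 = 2.
E[N | bag 3] = (4+11+1+5+5)/5 = 26/5.
By the law of total expectation,
E[N] = (1/3)·(7) + (1/3)·(2) + (1/3)·(26/5) = 71/15.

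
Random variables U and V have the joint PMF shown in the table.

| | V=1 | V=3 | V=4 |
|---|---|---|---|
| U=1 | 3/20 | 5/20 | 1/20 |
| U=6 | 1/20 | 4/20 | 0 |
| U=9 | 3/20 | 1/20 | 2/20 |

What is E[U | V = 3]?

P(V = 3) = 1/2.
Σ U·P over the event = 1·(5/20) + 6·(4/20) + 9·(1/20) = 19/10.
E[U | V = 3] = (19/10) / (1/2) = 19/5.

19/5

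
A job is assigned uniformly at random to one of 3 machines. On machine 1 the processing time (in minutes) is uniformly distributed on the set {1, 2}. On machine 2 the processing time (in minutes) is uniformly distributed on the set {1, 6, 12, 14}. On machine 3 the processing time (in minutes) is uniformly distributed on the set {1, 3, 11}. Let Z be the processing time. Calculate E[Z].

E[Z | machine 1] = (1+2)/2 = 3/2.
E[Z | machine 2] = (1+6+12+14)/4 = 33/4.
E[Z | machine 3] = (1+3+11)/3 = 5.
By the law of total expectation,
E[Z] = (1/3)·(3/2) + (1/3)·(33/4) + (1/3)·(5) = 59/12.

59/12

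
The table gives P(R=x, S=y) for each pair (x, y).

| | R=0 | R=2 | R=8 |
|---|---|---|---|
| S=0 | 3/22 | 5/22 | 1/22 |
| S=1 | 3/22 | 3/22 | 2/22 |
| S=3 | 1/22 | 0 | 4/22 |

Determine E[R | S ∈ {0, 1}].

40/17

P(S ∈ {0, 1}) = 17/22.
Σ R·P over the event = 0·(3/22) + 0·(3/22) + 2·(5/22) + 2·(3/22) + 8·(1/22) + 8·(2/22) = 20/11.
E[R | S ∈ {0, 1}] = (20/11) / (17/22) = 40/17.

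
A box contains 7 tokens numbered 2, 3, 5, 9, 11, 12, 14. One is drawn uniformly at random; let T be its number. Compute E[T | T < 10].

19/4

P(T < 10) = 4/7.
Σ over the event: 2·1/7 + 3·1/7 + 5·1/7 + 9·1/7 = 19/7.
E[T | T < 10] = (19/7) / (4/7) = 19/4.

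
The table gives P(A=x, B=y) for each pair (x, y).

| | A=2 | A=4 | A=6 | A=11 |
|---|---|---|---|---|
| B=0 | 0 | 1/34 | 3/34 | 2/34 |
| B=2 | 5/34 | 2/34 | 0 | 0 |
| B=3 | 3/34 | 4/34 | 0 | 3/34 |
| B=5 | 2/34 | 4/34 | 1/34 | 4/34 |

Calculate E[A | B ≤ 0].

22/3

P(B ≤ 0) = 3/17.
Σ A·P over the event = 4·(1/34) + 6·(3/34) + 11·(2/34) = 22/17.
E[A | B ≤ 0] = (22/17) / (3/17) = 22/3.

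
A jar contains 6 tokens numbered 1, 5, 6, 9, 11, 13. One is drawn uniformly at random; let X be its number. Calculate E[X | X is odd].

P(X is odd) = 5/6.
Σ over the event: 1·1/6 + 5·1/6 + 9·1/6 + 11·1/6 + 13·1/6 = 13/2.
E[X | X is odd] = (13/2) / (5/6) = 39/5.

39/5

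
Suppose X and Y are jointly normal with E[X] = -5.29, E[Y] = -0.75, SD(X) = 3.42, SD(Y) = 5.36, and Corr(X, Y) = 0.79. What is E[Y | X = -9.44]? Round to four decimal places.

-5.8882

The regression of Y on X has slope ρ·σ_Y/σ_X and passes through (μ_X, μ_Y).
E[Y | X=-9.44] = -0.75 + (0.79)·(5.36/3.42)·(-9.44 − (-5.29)) = -0.75 + (1.23813)·(-4.15) = -5.8882.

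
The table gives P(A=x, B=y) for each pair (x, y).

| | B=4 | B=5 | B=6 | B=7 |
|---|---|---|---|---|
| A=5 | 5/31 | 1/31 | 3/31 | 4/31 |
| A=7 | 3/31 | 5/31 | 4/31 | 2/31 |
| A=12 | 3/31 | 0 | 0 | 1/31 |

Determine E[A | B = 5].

P(B = 5) = 6/31.
Σ A·P over the event = 5·(1/31) + 7·(5/31) = 40/31.
E[A | B = 5] = (40/31) / (6/31) = 20/3.

20/3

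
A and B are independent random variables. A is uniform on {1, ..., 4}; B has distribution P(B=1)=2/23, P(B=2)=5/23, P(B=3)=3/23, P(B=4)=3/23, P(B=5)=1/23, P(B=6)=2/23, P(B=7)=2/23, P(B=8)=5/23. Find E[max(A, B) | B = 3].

P(B = 3) = 3/23.
Summing max(A,B)·P(x,y) over outcomes with B = 3 gives 39/92.
E[max(A, B) | B = 3] = (39/92) / (3/23) = 13/4.

13/4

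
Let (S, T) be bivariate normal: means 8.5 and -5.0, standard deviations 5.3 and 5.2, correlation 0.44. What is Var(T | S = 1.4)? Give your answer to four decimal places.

The conditional variance in a bivariate normal is σ_T²(1 − ρ²), independent of x.
Var(T | S=1.4) = (5.2)²·(1 − (0.44)²) = 27.04·0.8064 = 21.8051.

21.8051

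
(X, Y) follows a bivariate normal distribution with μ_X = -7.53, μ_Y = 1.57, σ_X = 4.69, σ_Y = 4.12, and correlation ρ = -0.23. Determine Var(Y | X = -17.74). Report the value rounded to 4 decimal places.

16.0765

The conditional variance in a bivariate normal is σ_Y²(1 − ρ²), independent of x.
Var(Y | X=-17.74) = (4.12)²·(1 − (-0.23)²) = 16.9744·0.9471 = 16.0765.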